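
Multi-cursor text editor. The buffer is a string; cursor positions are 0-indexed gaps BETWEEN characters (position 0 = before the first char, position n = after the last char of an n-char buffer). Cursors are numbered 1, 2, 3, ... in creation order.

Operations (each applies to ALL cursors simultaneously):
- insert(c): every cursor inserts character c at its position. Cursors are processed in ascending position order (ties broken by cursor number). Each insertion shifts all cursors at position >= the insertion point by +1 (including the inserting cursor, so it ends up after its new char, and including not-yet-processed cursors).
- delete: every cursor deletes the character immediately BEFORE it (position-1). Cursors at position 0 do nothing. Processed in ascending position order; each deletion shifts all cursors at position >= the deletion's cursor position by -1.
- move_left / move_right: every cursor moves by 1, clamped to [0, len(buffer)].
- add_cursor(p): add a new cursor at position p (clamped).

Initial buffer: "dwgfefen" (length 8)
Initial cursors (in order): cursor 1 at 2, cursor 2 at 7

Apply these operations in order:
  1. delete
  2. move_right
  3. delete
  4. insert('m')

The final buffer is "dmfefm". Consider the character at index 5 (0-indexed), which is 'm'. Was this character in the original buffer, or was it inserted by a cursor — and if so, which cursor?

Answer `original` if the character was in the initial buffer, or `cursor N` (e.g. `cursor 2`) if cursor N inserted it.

After op 1 (delete): buffer="dgfefn" (len 6), cursors c1@1 c2@5, authorship ......
After op 2 (move_right): buffer="dgfefn" (len 6), cursors c1@2 c2@6, authorship ......
After op 3 (delete): buffer="dfef" (len 4), cursors c1@1 c2@4, authorship ....
After op 4 (insert('m')): buffer="dmfefm" (len 6), cursors c1@2 c2@6, authorship .1...2
Authorship (.=original, N=cursor N): . 1 . . . 2
Index 5: author = 2

Answer: cursor 2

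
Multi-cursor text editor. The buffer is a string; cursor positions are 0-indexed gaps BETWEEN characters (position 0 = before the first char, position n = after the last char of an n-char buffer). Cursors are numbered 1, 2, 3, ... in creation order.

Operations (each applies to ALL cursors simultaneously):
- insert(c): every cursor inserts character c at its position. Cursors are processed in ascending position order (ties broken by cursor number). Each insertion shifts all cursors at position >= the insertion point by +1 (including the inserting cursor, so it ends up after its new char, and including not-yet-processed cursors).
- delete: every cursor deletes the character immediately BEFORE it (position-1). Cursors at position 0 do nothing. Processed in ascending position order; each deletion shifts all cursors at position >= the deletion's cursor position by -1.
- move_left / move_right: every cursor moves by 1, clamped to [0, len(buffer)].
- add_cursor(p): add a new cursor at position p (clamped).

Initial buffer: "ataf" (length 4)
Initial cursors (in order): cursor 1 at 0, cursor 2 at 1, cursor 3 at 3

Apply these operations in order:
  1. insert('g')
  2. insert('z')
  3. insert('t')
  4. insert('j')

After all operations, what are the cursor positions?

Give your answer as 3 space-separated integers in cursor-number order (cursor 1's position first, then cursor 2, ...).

Answer: 4 9 15

Derivation:
After op 1 (insert('g')): buffer="gagtagf" (len 7), cursors c1@1 c2@3 c3@6, authorship 1.2..3.
After op 2 (insert('z')): buffer="gzagztagzf" (len 10), cursors c1@2 c2@5 c3@9, authorship 11.22..33.
After op 3 (insert('t')): buffer="gztagzttagztf" (len 13), cursors c1@3 c2@7 c3@12, authorship 111.222..333.
After op 4 (insert('j')): buffer="gztjagztjtagztjf" (len 16), cursors c1@4 c2@9 c3@15, authorship 1111.2222..3333.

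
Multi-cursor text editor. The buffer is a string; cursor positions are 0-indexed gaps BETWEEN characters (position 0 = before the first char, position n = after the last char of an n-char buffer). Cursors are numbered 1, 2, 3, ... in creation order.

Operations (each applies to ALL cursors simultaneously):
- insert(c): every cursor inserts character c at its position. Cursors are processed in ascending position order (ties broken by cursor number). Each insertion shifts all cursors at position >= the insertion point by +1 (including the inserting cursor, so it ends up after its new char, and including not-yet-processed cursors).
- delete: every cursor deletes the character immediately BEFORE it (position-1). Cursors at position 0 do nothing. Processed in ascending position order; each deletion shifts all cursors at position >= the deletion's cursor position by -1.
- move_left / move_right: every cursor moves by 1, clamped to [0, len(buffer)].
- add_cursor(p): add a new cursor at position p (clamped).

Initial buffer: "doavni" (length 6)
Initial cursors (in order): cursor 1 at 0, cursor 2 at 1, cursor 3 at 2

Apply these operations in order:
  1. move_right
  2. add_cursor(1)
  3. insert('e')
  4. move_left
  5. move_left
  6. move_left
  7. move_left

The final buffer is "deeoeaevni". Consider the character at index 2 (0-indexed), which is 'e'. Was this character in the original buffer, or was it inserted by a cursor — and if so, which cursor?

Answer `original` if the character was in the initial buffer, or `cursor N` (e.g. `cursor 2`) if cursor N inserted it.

After op 1 (move_right): buffer="doavni" (len 6), cursors c1@1 c2@2 c3@3, authorship ......
After op 2 (add_cursor(1)): buffer="doavni" (len 6), cursors c1@1 c4@1 c2@2 c3@3, authorship ......
After op 3 (insert('e')): buffer="deeoeaevni" (len 10), cursors c1@3 c4@3 c2@5 c3@7, authorship .14.2.3...
After op 4 (move_left): buffer="deeoeaevni" (len 10), cursors c1@2 c4@2 c2@4 c3@6, authorship .14.2.3...
After op 5 (move_left): buffer="deeoeaevni" (len 10), cursors c1@1 c4@1 c2@3 c3@5, authorship .14.2.3...
After op 6 (move_left): buffer="deeoeaevni" (len 10), cursors c1@0 c4@0 c2@2 c3@4, authorship .14.2.3...
After op 7 (move_left): buffer="deeoeaevni" (len 10), cursors c1@0 c4@0 c2@1 c3@3, authorship .14.2.3...
Authorship (.=original, N=cursor N): . 1 4 . 2 . 3 . . .
Index 2: author = 4

Answer: cursor 4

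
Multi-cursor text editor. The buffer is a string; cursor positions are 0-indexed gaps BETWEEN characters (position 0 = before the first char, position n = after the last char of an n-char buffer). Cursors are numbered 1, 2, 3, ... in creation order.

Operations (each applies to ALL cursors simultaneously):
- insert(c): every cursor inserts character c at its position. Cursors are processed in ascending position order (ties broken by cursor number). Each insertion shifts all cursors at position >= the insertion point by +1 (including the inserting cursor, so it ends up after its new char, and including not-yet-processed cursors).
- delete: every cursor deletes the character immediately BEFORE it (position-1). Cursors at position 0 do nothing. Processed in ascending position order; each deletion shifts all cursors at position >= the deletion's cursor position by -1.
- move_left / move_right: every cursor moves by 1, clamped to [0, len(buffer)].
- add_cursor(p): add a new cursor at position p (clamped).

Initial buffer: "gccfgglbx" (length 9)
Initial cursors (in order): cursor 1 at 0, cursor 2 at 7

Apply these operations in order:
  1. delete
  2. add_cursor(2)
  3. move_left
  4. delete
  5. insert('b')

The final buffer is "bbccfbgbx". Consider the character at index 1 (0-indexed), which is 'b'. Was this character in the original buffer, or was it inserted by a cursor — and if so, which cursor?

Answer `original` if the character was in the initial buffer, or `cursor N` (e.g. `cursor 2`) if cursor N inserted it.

Answer: cursor 3

Derivation:
After op 1 (delete): buffer="gccfggbx" (len 8), cursors c1@0 c2@6, authorship ........
After op 2 (add_cursor(2)): buffer="gccfggbx" (len 8), cursors c1@0 c3@2 c2@6, authorship ........
After op 3 (move_left): buffer="gccfggbx" (len 8), cursors c1@0 c3@1 c2@5, authorship ........
After op 4 (delete): buffer="ccfgbx" (len 6), cursors c1@0 c3@0 c2@3, authorship ......
After op 5 (insert('b')): buffer="bbccfbgbx" (len 9), cursors c1@2 c3@2 c2@6, authorship 13...2...
Authorship (.=original, N=cursor N): 1 3 . . . 2 . . .
Index 1: author = 3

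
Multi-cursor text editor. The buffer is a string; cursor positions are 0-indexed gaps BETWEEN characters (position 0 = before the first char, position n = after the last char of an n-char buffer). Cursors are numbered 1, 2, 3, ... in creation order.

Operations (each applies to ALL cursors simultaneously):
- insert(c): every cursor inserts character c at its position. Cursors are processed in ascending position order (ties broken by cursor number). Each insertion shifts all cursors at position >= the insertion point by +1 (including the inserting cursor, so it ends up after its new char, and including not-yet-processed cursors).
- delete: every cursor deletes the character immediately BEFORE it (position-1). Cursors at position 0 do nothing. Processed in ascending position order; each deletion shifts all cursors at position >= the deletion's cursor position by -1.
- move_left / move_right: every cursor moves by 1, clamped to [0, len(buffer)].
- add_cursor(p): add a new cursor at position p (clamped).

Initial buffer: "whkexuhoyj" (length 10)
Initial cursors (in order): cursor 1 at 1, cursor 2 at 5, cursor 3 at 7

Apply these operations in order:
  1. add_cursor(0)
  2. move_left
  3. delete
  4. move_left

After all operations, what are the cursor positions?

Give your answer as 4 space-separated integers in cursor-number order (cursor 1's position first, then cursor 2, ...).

After op 1 (add_cursor(0)): buffer="whkexuhoyj" (len 10), cursors c4@0 c1@1 c2@5 c3@7, authorship ..........
After op 2 (move_left): buffer="whkexuhoyj" (len 10), cursors c1@0 c4@0 c2@4 c3@6, authorship ..........
After op 3 (delete): buffer="whkxhoyj" (len 8), cursors c1@0 c4@0 c2@3 c3@4, authorship ........
After op 4 (move_left): buffer="whkxhoyj" (len 8), cursors c1@0 c4@0 c2@2 c3@3, authorship ........

Answer: 0 2 3 0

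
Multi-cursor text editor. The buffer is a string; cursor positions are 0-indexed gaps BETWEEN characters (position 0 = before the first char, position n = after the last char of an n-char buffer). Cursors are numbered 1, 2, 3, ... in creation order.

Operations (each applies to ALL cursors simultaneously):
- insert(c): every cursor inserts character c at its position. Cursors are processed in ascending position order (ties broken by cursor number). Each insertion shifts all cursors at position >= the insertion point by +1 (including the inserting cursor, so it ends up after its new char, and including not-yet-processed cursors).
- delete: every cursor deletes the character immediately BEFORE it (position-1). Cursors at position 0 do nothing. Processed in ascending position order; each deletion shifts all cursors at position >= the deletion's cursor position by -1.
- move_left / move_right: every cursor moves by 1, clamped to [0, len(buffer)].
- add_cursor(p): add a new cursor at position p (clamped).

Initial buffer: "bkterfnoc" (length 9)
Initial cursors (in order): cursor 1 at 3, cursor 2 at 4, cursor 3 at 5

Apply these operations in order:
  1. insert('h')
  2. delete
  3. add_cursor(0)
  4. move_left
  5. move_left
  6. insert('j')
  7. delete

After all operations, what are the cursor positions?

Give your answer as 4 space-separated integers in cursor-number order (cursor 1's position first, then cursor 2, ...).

After op 1 (insert('h')): buffer="bkthehrhfnoc" (len 12), cursors c1@4 c2@6 c3@8, authorship ...1.2.3....
After op 2 (delete): buffer="bkterfnoc" (len 9), cursors c1@3 c2@4 c3@5, authorship .........
After op 3 (add_cursor(0)): buffer="bkterfnoc" (len 9), cursors c4@0 c1@3 c2@4 c3@5, authorship .........
After op 4 (move_left): buffer="bkterfnoc" (len 9), cursors c4@0 c1@2 c2@3 c3@4, authorship .........
After op 5 (move_left): buffer="bkterfnoc" (len 9), cursors c4@0 c1@1 c2@2 c3@3, authorship .........
After op 6 (insert('j')): buffer="jbjkjtjerfnoc" (len 13), cursors c4@1 c1@3 c2@5 c3@7, authorship 4.1.2.3......
After op 7 (delete): buffer="bkterfnoc" (len 9), cursors c4@0 c1@1 c2@2 c3@3, authorship .........

Answer: 1 2 3 0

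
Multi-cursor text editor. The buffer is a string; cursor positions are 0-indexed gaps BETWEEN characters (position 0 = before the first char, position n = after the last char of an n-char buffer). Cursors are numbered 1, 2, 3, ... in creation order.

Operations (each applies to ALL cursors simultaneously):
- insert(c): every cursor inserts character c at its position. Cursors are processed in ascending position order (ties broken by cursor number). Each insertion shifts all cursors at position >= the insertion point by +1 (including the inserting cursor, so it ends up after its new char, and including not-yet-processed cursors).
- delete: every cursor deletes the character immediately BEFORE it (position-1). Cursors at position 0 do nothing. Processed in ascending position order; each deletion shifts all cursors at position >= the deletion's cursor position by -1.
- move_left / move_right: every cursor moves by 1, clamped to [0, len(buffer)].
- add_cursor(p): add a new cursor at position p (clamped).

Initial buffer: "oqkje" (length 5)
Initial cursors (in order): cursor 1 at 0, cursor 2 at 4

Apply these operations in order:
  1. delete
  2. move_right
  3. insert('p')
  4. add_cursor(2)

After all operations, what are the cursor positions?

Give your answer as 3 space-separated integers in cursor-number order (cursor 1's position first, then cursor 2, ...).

After op 1 (delete): buffer="oqke" (len 4), cursors c1@0 c2@3, authorship ....
After op 2 (move_right): buffer="oqke" (len 4), cursors c1@1 c2@4, authorship ....
After op 3 (insert('p')): buffer="opqkep" (len 6), cursors c1@2 c2@6, authorship .1...2
After op 4 (add_cursor(2)): buffer="opqkep" (len 6), cursors c1@2 c3@2 c2@6, authorship .1...2

Answer: 2 6 2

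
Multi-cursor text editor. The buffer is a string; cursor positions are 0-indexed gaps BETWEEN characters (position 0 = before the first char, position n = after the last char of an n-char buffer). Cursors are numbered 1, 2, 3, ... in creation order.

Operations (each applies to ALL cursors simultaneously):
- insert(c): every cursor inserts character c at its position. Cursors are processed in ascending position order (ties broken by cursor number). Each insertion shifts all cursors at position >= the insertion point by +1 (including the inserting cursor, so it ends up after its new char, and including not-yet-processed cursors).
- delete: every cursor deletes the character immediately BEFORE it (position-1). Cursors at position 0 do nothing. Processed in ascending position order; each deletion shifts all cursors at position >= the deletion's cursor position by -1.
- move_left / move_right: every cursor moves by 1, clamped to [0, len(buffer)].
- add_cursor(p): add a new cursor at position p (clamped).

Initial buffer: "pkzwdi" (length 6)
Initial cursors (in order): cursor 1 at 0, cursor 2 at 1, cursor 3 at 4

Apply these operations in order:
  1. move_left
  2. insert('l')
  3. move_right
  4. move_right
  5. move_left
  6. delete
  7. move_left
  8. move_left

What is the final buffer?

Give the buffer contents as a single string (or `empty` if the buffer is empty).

After op 1 (move_left): buffer="pkzwdi" (len 6), cursors c1@0 c2@0 c3@3, authorship ......
After op 2 (insert('l')): buffer="llpkzlwdi" (len 9), cursors c1@2 c2@2 c3@6, authorship 12...3...
After op 3 (move_right): buffer="llpkzlwdi" (len 9), cursors c1@3 c2@3 c3@7, authorship 12...3...
After op 4 (move_right): buffer="llpkzlwdi" (len 9), cursors c1@4 c2@4 c3@8, authorship 12...3...
After op 5 (move_left): buffer="llpkzlwdi" (len 9), cursors c1@3 c2@3 c3@7, authorship 12...3...
After op 6 (delete): buffer="lkzldi" (len 6), cursors c1@1 c2@1 c3@4, authorship 1..3..
After op 7 (move_left): buffer="lkzldi" (len 6), cursors c1@0 c2@0 c3@3, authorship 1..3..
After op 8 (move_left): buffer="lkzldi" (len 6), cursors c1@0 c2@0 c3@2, authorship 1..3..

Answer: lkzldi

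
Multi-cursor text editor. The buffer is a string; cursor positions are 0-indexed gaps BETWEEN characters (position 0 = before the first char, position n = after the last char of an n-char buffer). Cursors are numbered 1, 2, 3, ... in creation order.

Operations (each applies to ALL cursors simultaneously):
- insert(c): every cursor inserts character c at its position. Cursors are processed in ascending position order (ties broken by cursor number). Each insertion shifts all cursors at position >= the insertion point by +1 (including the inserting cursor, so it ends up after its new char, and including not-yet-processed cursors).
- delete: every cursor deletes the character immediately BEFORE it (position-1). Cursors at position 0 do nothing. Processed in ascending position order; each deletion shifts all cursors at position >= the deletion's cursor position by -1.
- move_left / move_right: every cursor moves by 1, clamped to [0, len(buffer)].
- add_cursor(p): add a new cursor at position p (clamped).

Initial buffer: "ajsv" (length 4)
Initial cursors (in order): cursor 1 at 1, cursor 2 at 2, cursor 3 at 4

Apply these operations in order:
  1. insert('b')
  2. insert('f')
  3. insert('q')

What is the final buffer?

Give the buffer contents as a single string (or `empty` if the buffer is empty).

After op 1 (insert('b')): buffer="abjbsvb" (len 7), cursors c1@2 c2@4 c3@7, authorship .1.2..3
After op 2 (insert('f')): buffer="abfjbfsvbf" (len 10), cursors c1@3 c2@6 c3@10, authorship .11.22..33
After op 3 (insert('q')): buffer="abfqjbfqsvbfq" (len 13), cursors c1@4 c2@8 c3@13, authorship .111.222..333

Answer: abfqjbfqsvbfq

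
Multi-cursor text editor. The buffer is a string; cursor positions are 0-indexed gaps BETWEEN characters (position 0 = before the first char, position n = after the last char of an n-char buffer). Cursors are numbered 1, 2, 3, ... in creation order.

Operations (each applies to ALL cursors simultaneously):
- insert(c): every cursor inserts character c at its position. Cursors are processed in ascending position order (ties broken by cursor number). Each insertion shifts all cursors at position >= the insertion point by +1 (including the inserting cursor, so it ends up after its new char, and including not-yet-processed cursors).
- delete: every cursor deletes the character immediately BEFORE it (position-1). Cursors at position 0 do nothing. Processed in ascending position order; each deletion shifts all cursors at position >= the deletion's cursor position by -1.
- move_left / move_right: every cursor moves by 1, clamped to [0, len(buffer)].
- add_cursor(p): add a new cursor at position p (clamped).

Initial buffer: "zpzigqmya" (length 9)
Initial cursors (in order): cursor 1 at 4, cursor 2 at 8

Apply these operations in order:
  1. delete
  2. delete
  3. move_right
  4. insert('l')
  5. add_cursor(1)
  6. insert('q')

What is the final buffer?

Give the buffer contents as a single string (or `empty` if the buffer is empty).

After op 1 (delete): buffer="zpzgqma" (len 7), cursors c1@3 c2@6, authorship .......
After op 2 (delete): buffer="zpgqa" (len 5), cursors c1@2 c2@4, authorship .....
After op 3 (move_right): buffer="zpgqa" (len 5), cursors c1@3 c2@5, authorship .....
After op 4 (insert('l')): buffer="zpglqal" (len 7), cursors c1@4 c2@7, authorship ...1..2
After op 5 (add_cursor(1)): buffer="zpglqal" (len 7), cursors c3@1 c1@4 c2@7, authorship ...1..2
After op 6 (insert('q')): buffer="zqpglqqalq" (len 10), cursors c3@2 c1@6 c2@10, authorship .3..11..22

Answer: zqpglqqalq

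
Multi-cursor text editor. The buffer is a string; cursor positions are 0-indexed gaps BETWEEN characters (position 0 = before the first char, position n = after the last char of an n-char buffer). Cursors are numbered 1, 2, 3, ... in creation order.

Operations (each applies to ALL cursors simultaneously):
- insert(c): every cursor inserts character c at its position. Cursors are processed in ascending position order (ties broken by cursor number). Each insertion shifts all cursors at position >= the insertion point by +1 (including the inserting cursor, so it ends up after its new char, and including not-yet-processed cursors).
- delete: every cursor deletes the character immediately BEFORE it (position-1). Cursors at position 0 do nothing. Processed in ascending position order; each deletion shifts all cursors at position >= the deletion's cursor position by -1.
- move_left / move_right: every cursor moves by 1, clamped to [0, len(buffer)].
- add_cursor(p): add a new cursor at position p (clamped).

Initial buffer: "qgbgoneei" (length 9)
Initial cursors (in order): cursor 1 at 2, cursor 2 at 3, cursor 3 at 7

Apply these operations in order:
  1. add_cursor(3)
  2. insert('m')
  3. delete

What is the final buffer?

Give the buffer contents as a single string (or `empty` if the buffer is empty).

Answer: qgbgoneei

Derivation:
After op 1 (add_cursor(3)): buffer="qgbgoneei" (len 9), cursors c1@2 c2@3 c4@3 c3@7, authorship .........
After op 2 (insert('m')): buffer="qgmbmmgonemei" (len 13), cursors c1@3 c2@6 c4@6 c3@11, authorship ..1.24....3..
After op 3 (delete): buffer="qgbgoneei" (len 9), cursors c1@2 c2@3 c4@3 c3@7, authorship .........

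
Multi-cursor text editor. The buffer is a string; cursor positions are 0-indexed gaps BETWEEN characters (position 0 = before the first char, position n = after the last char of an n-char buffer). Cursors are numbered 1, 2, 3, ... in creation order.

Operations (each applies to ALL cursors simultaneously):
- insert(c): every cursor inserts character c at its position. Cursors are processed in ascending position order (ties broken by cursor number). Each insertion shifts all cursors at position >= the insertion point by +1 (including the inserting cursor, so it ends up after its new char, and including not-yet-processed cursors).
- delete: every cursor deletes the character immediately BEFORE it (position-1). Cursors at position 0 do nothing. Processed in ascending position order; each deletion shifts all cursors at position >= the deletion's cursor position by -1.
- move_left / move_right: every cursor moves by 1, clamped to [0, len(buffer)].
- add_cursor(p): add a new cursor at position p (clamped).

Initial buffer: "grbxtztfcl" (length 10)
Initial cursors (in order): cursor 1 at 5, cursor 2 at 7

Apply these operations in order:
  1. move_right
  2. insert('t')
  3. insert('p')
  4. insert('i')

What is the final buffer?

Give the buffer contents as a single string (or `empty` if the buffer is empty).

Answer: grbxtztpitftpicl

Derivation:
After op 1 (move_right): buffer="grbxtztfcl" (len 10), cursors c1@6 c2@8, authorship ..........
After op 2 (insert('t')): buffer="grbxtzttftcl" (len 12), cursors c1@7 c2@10, authorship ......1..2..
After op 3 (insert('p')): buffer="grbxtztptftpcl" (len 14), cursors c1@8 c2@12, authorship ......11..22..
After op 4 (insert('i')): buffer="grbxtztpitftpicl" (len 16), cursors c1@9 c2@14, authorship ......111..222..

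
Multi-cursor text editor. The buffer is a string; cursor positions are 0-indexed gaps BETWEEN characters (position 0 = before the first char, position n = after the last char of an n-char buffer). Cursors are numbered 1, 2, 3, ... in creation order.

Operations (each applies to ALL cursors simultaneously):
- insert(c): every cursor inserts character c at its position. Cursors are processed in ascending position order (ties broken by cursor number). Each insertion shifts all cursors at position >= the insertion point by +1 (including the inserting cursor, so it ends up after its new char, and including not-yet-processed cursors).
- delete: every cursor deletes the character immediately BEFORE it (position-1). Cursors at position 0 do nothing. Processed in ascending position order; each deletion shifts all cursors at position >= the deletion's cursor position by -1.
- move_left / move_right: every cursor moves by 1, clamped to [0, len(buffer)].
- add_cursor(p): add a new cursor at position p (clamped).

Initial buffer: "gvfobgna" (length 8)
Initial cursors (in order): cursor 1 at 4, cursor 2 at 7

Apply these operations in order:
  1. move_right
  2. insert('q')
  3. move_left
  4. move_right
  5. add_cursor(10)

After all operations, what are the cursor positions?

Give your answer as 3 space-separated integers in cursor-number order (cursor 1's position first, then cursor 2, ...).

Answer: 6 10 10

Derivation:
After op 1 (move_right): buffer="gvfobgna" (len 8), cursors c1@5 c2@8, authorship ........
After op 2 (insert('q')): buffer="gvfobqgnaq" (len 10), cursors c1@6 c2@10, authorship .....1...2
After op 3 (move_left): buffer="gvfobqgnaq" (len 10), cursors c1@5 c2@9, authorship .....1...2
After op 4 (move_right): buffer="gvfobqgnaq" (len 10), cursors c1@6 c2@10, authorship .....1...2
After op 5 (add_cursor(10)): buffer="gvfobqgnaq" (len 10), cursors c1@6 c2@10 c3@10, authorship .....1...2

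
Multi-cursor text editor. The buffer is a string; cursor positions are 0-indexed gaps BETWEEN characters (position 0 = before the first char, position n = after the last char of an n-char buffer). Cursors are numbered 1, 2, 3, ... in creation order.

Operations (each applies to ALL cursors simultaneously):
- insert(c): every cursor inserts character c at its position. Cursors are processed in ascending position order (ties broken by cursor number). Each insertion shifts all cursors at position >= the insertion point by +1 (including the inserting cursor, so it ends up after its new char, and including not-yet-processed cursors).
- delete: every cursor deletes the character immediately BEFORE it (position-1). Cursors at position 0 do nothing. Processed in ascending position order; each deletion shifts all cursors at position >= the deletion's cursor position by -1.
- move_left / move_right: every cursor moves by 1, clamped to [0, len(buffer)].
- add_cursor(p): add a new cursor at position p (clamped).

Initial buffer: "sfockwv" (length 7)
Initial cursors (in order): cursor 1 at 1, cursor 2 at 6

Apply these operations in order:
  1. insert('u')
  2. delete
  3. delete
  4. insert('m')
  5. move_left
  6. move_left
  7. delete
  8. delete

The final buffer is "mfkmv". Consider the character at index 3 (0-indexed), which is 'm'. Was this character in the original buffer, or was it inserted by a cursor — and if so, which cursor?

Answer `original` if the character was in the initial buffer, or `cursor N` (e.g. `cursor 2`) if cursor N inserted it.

Answer: cursor 2

Derivation:
After op 1 (insert('u')): buffer="sufockwuv" (len 9), cursors c1@2 c2@8, authorship .1.....2.
After op 2 (delete): buffer="sfockwv" (len 7), cursors c1@1 c2@6, authorship .......
After op 3 (delete): buffer="fockv" (len 5), cursors c1@0 c2@4, authorship .....
After op 4 (insert('m')): buffer="mfockmv" (len 7), cursors c1@1 c2@6, authorship 1....2.
After op 5 (move_left): buffer="mfockmv" (len 7), cursors c1@0 c2@5, authorship 1....2.
After op 6 (move_left): buffer="mfockmv" (len 7), cursors c1@0 c2@4, authorship 1....2.
After op 7 (delete): buffer="mfokmv" (len 6), cursors c1@0 c2@3, authorship 1...2.
After op 8 (delete): buffer="mfkmv" (len 5), cursors c1@0 c2@2, authorship 1..2.
Authorship (.=original, N=cursor N): 1 . . 2 .
Index 3: author = 2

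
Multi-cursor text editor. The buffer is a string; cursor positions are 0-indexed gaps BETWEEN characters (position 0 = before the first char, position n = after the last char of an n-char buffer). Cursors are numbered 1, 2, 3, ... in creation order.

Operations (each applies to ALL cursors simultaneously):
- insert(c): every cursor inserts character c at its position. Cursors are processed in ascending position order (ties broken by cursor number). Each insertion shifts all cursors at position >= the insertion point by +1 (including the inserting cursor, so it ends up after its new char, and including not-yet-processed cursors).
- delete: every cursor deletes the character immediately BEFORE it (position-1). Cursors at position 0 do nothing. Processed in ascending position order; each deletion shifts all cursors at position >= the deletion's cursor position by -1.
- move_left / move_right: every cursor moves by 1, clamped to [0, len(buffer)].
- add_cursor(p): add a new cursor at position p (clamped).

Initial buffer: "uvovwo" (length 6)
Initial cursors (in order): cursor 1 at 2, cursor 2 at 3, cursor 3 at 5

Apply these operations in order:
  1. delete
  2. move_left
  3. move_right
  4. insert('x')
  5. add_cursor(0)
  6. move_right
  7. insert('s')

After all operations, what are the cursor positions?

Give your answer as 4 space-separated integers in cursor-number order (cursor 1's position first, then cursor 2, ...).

Answer: 7 7 10 2

Derivation:
After op 1 (delete): buffer="uvo" (len 3), cursors c1@1 c2@1 c3@2, authorship ...
After op 2 (move_left): buffer="uvo" (len 3), cursors c1@0 c2@0 c3@1, authorship ...
After op 3 (move_right): buffer="uvo" (len 3), cursors c1@1 c2@1 c3@2, authorship ...
After op 4 (insert('x')): buffer="uxxvxo" (len 6), cursors c1@3 c2@3 c3@5, authorship .12.3.
After op 5 (add_cursor(0)): buffer="uxxvxo" (len 6), cursors c4@0 c1@3 c2@3 c3@5, authorship .12.3.
After op 6 (move_right): buffer="uxxvxo" (len 6), cursors c4@1 c1@4 c2@4 c3@6, authorship .12.3.
After op 7 (insert('s')): buffer="usxxvssxos" (len 10), cursors c4@2 c1@7 c2@7 c3@10, authorship .412.123.3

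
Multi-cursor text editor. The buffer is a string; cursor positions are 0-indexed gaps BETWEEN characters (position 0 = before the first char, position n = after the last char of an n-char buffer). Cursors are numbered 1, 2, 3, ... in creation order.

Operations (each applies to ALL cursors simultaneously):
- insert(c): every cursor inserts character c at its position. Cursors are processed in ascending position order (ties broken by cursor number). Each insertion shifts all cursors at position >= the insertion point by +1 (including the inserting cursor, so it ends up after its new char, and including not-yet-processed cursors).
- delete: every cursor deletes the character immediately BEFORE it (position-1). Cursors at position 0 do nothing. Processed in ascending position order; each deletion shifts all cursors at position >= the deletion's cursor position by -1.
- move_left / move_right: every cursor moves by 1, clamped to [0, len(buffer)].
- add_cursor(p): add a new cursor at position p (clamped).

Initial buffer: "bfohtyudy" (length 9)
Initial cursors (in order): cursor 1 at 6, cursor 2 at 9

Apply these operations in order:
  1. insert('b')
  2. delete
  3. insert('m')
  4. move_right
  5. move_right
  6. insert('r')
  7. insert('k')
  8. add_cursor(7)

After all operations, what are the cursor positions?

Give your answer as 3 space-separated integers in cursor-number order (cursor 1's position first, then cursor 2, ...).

Answer: 11 15 7

Derivation:
After op 1 (insert('b')): buffer="bfohtybudyb" (len 11), cursors c1@7 c2@11, authorship ......1...2
After op 2 (delete): buffer="bfohtyudy" (len 9), cursors c1@6 c2@9, authorship .........
After op 3 (insert('m')): buffer="bfohtymudym" (len 11), cursors c1@7 c2@11, authorship ......1...2
After op 4 (move_right): buffer="bfohtymudym" (len 11), cursors c1@8 c2@11, authorship ......1...2
After op 5 (move_right): buffer="bfohtymudym" (len 11), cursors c1@9 c2@11, authorship ......1...2
After op 6 (insert('r')): buffer="bfohtymudrymr" (len 13), cursors c1@10 c2@13, authorship ......1..1.22
After op 7 (insert('k')): buffer="bfohtymudrkymrk" (len 15), cursors c1@11 c2@15, authorship ......1..11.222
After op 8 (add_cursor(7)): buffer="bfohtymudrkymrk" (len 15), cursors c3@7 c1@11 c2@15, authorship ......1..11.222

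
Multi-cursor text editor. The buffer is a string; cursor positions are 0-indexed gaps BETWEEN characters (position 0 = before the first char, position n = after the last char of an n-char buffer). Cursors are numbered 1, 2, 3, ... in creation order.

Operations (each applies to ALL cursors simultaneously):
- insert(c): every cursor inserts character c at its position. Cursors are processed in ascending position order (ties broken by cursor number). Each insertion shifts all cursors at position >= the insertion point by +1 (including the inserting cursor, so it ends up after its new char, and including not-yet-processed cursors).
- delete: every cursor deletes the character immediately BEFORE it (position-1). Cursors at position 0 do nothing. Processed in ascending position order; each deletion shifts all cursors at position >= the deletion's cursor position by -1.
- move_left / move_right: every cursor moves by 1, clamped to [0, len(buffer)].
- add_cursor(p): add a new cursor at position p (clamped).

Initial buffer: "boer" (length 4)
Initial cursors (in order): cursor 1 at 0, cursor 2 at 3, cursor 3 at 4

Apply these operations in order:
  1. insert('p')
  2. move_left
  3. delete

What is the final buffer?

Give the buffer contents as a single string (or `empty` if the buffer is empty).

After op 1 (insert('p')): buffer="pboeprp" (len 7), cursors c1@1 c2@5 c3@7, authorship 1...2.3
After op 2 (move_left): buffer="pboeprp" (len 7), cursors c1@0 c2@4 c3@6, authorship 1...2.3
After op 3 (delete): buffer="pbopp" (len 5), cursors c1@0 c2@3 c3@4, authorship 1..23

Answer: pbopp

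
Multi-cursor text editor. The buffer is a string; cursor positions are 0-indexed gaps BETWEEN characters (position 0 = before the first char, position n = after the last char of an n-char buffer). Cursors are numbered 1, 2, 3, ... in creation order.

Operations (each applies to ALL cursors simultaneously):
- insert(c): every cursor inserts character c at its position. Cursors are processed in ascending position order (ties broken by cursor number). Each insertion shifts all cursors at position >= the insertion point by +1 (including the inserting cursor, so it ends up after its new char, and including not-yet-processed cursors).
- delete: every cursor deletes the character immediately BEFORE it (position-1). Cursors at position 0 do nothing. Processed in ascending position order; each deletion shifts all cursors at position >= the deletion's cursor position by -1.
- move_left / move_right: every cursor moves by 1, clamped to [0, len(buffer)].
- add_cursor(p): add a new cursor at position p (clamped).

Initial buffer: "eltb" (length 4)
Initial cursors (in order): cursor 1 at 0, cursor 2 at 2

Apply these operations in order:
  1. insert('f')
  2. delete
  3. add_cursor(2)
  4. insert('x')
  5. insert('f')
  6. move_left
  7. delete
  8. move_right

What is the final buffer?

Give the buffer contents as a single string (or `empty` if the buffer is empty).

After op 1 (insert('f')): buffer="felftb" (len 6), cursors c1@1 c2@4, authorship 1..2..
After op 2 (delete): buffer="eltb" (len 4), cursors c1@0 c2@2, authorship ....
After op 3 (add_cursor(2)): buffer="eltb" (len 4), cursors c1@0 c2@2 c3@2, authorship ....
After op 4 (insert('x')): buffer="xelxxtb" (len 7), cursors c1@1 c2@5 c3@5, authorship 1..23..
After op 5 (insert('f')): buffer="xfelxxfftb" (len 10), cursors c1@2 c2@8 c3@8, authorship 11..2323..
After op 6 (move_left): buffer="xfelxxfftb" (len 10), cursors c1@1 c2@7 c3@7, authorship 11..2323..
After op 7 (delete): buffer="felxftb" (len 7), cursors c1@0 c2@4 c3@4, authorship 1..23..
After op 8 (move_right): buffer="felxftb" (len 7), cursors c1@1 c2@5 c3@5, authorship 1..23..

Answer: felxftb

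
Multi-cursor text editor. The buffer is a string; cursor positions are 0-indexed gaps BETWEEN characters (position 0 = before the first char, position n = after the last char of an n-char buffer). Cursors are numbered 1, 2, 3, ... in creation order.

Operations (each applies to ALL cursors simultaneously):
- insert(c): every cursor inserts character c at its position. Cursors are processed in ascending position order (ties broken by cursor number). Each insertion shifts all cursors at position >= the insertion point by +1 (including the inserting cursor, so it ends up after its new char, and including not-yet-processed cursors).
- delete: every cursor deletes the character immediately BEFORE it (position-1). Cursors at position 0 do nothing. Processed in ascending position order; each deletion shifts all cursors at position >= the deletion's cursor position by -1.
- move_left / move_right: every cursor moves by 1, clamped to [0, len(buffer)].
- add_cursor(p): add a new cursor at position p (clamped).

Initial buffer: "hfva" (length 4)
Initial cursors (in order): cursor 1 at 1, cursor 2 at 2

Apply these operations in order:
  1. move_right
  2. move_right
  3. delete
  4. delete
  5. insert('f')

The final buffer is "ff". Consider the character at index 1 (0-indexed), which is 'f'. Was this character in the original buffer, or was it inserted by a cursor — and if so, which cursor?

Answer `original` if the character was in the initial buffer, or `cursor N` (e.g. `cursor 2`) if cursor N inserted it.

After op 1 (move_right): buffer="hfva" (len 4), cursors c1@2 c2@3, authorship ....
After op 2 (move_right): buffer="hfva" (len 4), cursors c1@3 c2@4, authorship ....
After op 3 (delete): buffer="hf" (len 2), cursors c1@2 c2@2, authorship ..
After op 4 (delete): buffer="" (len 0), cursors c1@0 c2@0, authorship 
After op 5 (insert('f')): buffer="ff" (len 2), cursors c1@2 c2@2, authorship 12
Authorship (.=original, N=cursor N): 1 2
Index 1: author = 2

Answer: cursor 2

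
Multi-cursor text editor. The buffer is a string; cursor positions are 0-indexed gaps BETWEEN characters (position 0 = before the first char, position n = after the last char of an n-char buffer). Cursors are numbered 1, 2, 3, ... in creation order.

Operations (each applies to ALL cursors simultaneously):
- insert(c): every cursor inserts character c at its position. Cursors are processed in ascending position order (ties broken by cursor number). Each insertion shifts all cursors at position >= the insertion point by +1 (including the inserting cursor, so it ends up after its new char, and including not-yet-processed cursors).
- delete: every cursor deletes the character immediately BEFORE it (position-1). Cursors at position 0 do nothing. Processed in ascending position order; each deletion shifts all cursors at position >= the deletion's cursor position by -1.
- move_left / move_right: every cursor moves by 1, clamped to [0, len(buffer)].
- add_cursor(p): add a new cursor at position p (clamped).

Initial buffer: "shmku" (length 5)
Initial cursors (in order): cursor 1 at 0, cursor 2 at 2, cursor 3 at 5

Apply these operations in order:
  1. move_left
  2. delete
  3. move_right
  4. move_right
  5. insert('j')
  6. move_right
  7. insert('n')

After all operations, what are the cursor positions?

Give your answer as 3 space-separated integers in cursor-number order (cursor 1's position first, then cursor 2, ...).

Answer: 7 7 9

Derivation:
After op 1 (move_left): buffer="shmku" (len 5), cursors c1@0 c2@1 c3@4, authorship .....
After op 2 (delete): buffer="hmu" (len 3), cursors c1@0 c2@0 c3@2, authorship ...
After op 3 (move_right): buffer="hmu" (len 3), cursors c1@1 c2@1 c3@3, authorship ...
After op 4 (move_right): buffer="hmu" (len 3), cursors c1@2 c2@2 c3@3, authorship ...
After op 5 (insert('j')): buffer="hmjjuj" (len 6), cursors c1@4 c2@4 c3@6, authorship ..12.3
After op 6 (move_right): buffer="hmjjuj" (len 6), cursors c1@5 c2@5 c3@6, authorship ..12.3
After op 7 (insert('n')): buffer="hmjjunnjn" (len 9), cursors c1@7 c2@7 c3@9, authorship ..12.1233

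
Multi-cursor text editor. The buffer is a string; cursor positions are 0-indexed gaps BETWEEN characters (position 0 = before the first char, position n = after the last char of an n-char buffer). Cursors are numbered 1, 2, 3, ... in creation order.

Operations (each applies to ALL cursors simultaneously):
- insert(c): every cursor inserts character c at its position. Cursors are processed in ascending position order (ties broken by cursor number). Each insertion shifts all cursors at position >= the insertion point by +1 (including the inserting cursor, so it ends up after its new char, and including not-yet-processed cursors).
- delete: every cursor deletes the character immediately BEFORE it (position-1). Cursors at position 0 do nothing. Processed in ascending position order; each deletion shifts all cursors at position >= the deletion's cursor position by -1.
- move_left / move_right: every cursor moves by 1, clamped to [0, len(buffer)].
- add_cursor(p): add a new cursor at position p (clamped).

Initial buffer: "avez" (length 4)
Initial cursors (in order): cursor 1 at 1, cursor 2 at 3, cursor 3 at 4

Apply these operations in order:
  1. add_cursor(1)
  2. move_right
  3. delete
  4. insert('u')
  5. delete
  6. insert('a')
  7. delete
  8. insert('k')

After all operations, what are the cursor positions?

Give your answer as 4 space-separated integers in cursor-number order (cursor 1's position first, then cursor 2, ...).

Answer: 4 4 4 4

Derivation:
After op 1 (add_cursor(1)): buffer="avez" (len 4), cursors c1@1 c4@1 c2@3 c3@4, authorship ....
After op 2 (move_right): buffer="avez" (len 4), cursors c1@2 c4@2 c2@4 c3@4, authorship ....
After op 3 (delete): buffer="" (len 0), cursors c1@0 c2@0 c3@0 c4@0, authorship 
After op 4 (insert('u')): buffer="uuuu" (len 4), cursors c1@4 c2@4 c3@4 c4@4, authorship 1234
After op 5 (delete): buffer="" (len 0), cursors c1@0 c2@0 c3@0 c4@0, authorship 
After op 6 (insert('a')): buffer="aaaa" (len 4), cursors c1@4 c2@4 c3@4 c4@4, authorship 1234
After op 7 (delete): buffer="" (len 0), cursors c1@0 c2@0 c3@0 c4@0, authorship 
After op 8 (insert('k')): buffer="kkkk" (len 4), cursors c1@4 c2@4 c3@4 c4@4, authorship 1234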